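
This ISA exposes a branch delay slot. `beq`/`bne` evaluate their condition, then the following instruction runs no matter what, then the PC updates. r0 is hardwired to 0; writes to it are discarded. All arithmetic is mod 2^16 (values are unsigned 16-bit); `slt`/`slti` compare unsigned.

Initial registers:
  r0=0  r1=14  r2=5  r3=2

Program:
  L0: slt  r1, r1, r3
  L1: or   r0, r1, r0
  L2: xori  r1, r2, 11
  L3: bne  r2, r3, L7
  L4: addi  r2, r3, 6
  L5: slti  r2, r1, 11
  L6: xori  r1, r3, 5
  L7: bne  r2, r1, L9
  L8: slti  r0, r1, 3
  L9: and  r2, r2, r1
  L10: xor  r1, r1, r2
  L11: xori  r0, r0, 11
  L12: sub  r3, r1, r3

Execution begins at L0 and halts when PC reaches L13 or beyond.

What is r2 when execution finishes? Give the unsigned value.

8

PC=0  slt  r1, r1, r3        | r0=0 r1=0 r2=5 r3=2
PC=1  or   r0, r1, r0        | r0=0 r1=0 r2=5 r3=2
PC=2  xori  r1, r2, 11       | r0=0 r1=14 r2=5 r3=2
PC=3  bne  r2, r3, L7        | r0=0 r1=14 r2=5 r3=2  [TAKEN]
PC=4  addi  r2, r3, 6        | r0=0 r1=14 r2=8 r3=2
PC=7  bne  r2, r1, L9        | r0=0 r1=14 r2=8 r3=2  [TAKEN]
PC=8  slti  r0, r1, 3        | r0=0 r1=14 r2=8 r3=2
PC=9  and  r2, r2, r1        | r0=0 r1=14 r2=8 r3=2
PC=10 xor  r1, r1, r2        | r0=0 r1=6 r2=8 r3=2
PC=11 xori  r0, r0, 11       | r0=0 r1=6 r2=8 r3=2
PC=12 sub  r3, r1, r3        | r0=0 r1=6 r2=8 r3=4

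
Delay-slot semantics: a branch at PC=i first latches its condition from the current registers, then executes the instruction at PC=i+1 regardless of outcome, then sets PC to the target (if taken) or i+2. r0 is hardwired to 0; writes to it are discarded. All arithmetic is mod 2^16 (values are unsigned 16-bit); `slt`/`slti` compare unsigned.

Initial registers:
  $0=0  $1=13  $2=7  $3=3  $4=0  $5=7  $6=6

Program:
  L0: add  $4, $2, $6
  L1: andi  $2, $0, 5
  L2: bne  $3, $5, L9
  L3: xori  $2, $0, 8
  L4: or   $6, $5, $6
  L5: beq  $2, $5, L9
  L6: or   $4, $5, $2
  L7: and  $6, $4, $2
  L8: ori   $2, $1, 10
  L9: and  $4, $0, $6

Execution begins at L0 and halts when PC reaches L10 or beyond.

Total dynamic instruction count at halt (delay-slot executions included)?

5

PC=0  add  $4, $2, $6        | $0=0 $1=13 $2=7 $3=3 $4=13 $5=7 $6=6
PC=1  andi  $2, $0, 5        | $0=0 $1=13 $2=0 $3=3 $4=13 $5=7 $6=6
PC=2  bne  $3, $5, L9        | $0=0 $1=13 $2=0 $3=3 $4=13 $5=7 $6=6  [TAKEN]
PC=3  xori  $2, $0, 8        | $0=0 $1=13 $2=8 $3=3 $4=13 $5=7 $6=6
PC=9  and  $4, $0, $6        | $0=0 $1=13 $2=8 $3=3 $4=0 $5=7 $6=6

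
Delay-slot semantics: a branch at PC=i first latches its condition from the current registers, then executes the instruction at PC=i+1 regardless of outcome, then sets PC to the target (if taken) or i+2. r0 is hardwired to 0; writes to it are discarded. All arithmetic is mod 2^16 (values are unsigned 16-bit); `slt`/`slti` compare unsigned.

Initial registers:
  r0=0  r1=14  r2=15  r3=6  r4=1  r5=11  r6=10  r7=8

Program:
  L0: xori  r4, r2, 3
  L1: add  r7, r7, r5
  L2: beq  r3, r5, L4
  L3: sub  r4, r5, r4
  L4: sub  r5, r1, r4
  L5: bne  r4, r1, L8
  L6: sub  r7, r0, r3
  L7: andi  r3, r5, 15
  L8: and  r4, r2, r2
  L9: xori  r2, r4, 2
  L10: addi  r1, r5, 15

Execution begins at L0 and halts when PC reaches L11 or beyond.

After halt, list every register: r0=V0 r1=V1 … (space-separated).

  step pc=0: xori  r4, r2, 3  regs=(0,14,15,6,12,11,10,8)
  step pc=1: add  r7, r7, r5  regs=(0,14,15,6,12,11,10,19)
  step pc=2: beq  r3, r5, L4  cond=F  regs=(0,14,15,6,12,11,10,19)
  step pc=3: sub  r4, r5, r4  regs=(0,14,15,6,65535,11,10,19)
  step pc=4: sub  r5, r1, r4  regs=(0,14,15,6,65535,15,10,19)
  step pc=5: bne  r4, r1, L8  cond=T  regs=(0,14,15,6,65535,15,10,19)
  step pc=6: sub  r7, r0, r3  regs=(0,14,15,6,65535,15,10,65530)
  step pc=8: and  r4, r2, r2  regs=(0,14,15,6,15,15,10,65530)
  step pc=9: xori  r2, r4, 2  regs=(0,14,13,6,15,15,10,65530)
  step pc=10: addi  r1, r5, 15  regs=(0,30,13,6,15,15,10,65530)

r0=0 r1=30 r2=13 r3=6 r4=15 r5=15 r6=10 r7=65530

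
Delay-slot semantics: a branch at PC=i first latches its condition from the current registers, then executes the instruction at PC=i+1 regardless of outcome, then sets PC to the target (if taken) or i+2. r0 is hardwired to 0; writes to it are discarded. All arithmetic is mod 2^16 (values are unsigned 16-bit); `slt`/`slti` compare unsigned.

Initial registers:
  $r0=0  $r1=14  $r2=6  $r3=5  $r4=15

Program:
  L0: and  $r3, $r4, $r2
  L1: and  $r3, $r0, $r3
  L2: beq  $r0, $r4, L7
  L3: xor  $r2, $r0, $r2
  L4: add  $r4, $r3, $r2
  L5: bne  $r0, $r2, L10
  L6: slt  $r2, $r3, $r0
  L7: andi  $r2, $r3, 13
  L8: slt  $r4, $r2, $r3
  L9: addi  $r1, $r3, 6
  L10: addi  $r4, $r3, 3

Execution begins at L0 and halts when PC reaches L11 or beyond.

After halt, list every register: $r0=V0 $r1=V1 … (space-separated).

[0] and  $r3, $r4, $r2  →  {$r0:0, $r1:14, $r2:6, $r3:6, $r4:15}
[1] and  $r3, $r0, $r3  →  {$r0:0, $r1:14, $r2:6, $r3:0, $r4:15}
[2] beq  $r0, $r4, L7  →  {$r0:0, $r1:14, $r2:6, $r3:0, $r4:15}  ⟨branch fallthrough⟩
[3] xor  $r2, $r0, $r2  →  {$r0:0, $r1:14, $r2:6, $r3:0, $r4:15}
[4] add  $r4, $r3, $r2  →  {$r0:0, $r1:14, $r2:6, $r3:0, $r4:6}
[5] bne  $r0, $r2, L10  →  {$r0:0, $r1:14, $r2:6, $r3:0, $r4:6}  ⟨branch taken⟩
[6] slt  $r2, $r3, $r0  →  {$r0:0, $r1:14, $r2:0, $r3:0, $r4:6}
[10] addi  $r4, $r3, 3  →  {$r0:0, $r1:14, $r2:0, $r3:0, $r4:3}

$r0=0 $r1=14 $r2=0 $r3=0 $r4=3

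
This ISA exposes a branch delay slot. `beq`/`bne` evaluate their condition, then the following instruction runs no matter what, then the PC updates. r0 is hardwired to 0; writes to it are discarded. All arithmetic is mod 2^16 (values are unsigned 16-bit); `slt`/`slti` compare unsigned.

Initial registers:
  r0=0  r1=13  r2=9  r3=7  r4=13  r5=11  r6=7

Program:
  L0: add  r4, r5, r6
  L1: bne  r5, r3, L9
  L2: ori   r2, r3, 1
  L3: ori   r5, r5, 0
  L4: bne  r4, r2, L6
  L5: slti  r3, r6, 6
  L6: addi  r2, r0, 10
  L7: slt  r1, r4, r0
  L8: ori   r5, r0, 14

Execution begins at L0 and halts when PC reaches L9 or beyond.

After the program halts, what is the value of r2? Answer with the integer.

7

[0] add  r4, r5, r6  →  {r0:0, r1:13, r2:9, r3:7, r4:18, r5:11, r6:7}
[1] bne  r5, r3, L9  →  {r0:0, r1:13, r2:9, r3:7, r4:18, r5:11, r6:7}  ⟨branch taken⟩
[2] ori   r2, r3, 1  →  {r0:0, r1:13, r2:7, r3:7, r4:18, r5:11, r6:7}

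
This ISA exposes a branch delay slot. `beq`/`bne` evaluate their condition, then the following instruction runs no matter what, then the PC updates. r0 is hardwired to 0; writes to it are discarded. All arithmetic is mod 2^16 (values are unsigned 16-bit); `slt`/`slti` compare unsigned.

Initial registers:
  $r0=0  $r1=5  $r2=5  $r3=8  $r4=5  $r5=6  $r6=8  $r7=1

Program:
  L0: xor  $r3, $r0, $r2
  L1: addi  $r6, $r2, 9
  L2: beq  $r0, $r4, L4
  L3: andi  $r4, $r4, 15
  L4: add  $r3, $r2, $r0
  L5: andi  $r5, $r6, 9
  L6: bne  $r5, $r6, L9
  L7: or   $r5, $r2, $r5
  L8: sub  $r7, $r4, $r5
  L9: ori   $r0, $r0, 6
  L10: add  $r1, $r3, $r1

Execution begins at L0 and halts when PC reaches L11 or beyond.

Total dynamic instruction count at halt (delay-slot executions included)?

  step pc=0: xor  $r3, $r0, $r2  regs=(0,5,5,5,5,6,8,1)
  step pc=1: addi  $r6, $r2, 9  regs=(0,5,5,5,5,6,14,1)
  step pc=2: beq  $r0, $r4, L4  cond=F  regs=(0,5,5,5,5,6,14,1)
  step pc=3: andi  $r4, $r4, 15  regs=(0,5,5,5,5,6,14,1)
  step pc=4: add  $r3, $r2, $r0  regs=(0,5,5,5,5,6,14,1)
  step pc=5: andi  $r5, $r6, 9  regs=(0,5,5,5,5,8,14,1)
  step pc=6: bne  $r5, $r6, L9  cond=T  regs=(0,5,5,5,5,8,14,1)
  step pc=7: or   $r5, $r2, $r5  regs=(0,5,5,5,5,13,14,1)
  step pc=9: ori   $r0, $r0, 6  regs=(0,5,5,5,5,13,14,1)
  step pc=10: add  $r1, $r3, $r1  regs=(0,10,5,5,5,13,14,1)

10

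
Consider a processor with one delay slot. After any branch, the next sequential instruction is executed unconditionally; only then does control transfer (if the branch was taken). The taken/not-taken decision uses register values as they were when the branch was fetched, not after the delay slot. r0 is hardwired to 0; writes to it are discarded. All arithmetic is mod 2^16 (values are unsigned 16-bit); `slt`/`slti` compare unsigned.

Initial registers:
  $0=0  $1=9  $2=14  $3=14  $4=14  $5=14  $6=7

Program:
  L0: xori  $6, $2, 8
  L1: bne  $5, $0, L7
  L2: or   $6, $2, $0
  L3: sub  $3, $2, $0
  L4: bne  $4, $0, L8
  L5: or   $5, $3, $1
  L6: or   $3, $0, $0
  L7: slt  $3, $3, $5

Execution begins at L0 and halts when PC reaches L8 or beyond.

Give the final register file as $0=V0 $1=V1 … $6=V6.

PC=0  xori  $6, $2, 8        | $0=0 $1=9 $2=14 $3=14 $4=14 $5=14 $6=6
PC=1  bne  $5, $0, L7        | $0=0 $1=9 $2=14 $3=14 $4=14 $5=14 $6=6  [TAKEN]
PC=2  or   $6, $2, $0        | $0=0 $1=9 $2=14 $3=14 $4=14 $5=14 $6=14
PC=7  slt  $3, $3, $5        | $0=0 $1=9 $2=14 $3=0 $4=14 $5=14 $6=14

$0=0 $1=9 $2=14 $3=0 $4=14 $5=14 $6=14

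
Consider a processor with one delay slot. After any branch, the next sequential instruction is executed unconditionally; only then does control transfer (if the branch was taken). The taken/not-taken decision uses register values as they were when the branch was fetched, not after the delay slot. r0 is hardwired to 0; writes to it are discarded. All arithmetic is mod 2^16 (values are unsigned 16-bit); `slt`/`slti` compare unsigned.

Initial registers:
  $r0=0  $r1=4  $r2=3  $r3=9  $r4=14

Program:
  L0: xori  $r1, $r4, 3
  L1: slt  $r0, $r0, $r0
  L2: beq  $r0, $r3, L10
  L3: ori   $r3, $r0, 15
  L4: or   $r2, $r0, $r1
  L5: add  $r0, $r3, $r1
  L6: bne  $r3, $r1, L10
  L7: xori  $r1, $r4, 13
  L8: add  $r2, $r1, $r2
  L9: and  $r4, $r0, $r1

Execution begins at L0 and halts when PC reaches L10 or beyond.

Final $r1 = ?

[0] xori  $r1, $r4, 3  →  {$r0:0, $r1:13, $r2:3, $r3:9, $r4:14}
[1] slt  $r0, $r0, $r0  →  {$r0:0, $r1:13, $r2:3, $r3:9, $r4:14}
[2] beq  $r0, $r3, L10  →  {$r0:0, $r1:13, $r2:3, $r3:9, $r4:14}  ⟨branch fallthrough⟩
[3] ori   $r3, $r0, 15  →  {$r0:0, $r1:13, $r2:3, $r3:15, $r4:14}
[4] or   $r2, $r0, $r1  →  {$r0:0, $r1:13, $r2:13, $r3:15, $r4:14}
[5] add  $r0, $r3, $r1  →  {$r0:0, $r1:13, $r2:13, $r3:15, $r4:14}
[6] bne  $r3, $r1, L10  →  {$r0:0, $r1:13, $r2:13, $r3:15, $r4:14}  ⟨branch taken⟩
[7] xori  $r1, $r4, 13  →  {$r0:0, $r1:3, $r2:13, $r3:15, $r4:14}

3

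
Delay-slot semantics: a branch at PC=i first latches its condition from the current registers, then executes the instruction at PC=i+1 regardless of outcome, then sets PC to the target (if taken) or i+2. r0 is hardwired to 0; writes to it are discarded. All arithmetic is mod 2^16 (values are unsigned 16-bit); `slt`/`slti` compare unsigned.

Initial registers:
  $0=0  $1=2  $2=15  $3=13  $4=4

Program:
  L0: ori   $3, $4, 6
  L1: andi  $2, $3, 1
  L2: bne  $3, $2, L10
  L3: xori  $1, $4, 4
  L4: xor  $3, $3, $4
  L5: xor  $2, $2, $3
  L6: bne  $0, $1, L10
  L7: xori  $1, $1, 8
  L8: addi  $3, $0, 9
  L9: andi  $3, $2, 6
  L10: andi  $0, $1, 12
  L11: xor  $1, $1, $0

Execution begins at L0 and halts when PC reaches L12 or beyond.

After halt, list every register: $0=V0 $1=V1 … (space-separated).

$0=0 $1=0 $2=0 $3=6 $4=4

PC=0  ori   $3, $4, 6        | $0=0 $1=2 $2=15 $3=6 $4=4
PC=1  andi  $2, $3, 1        | $0=0 $1=2 $2=0 $3=6 $4=4
PC=2  bne  $3, $2, L10       | $0=0 $1=2 $2=0 $3=6 $4=4  [TAKEN]
PC=3  xori  $1, $4, 4        | $0=0 $1=0 $2=0 $3=6 $4=4
PC=10 andi  $0, $1, 12       | $0=0 $1=0 $2=0 $3=6 $4=4
PC=11 xor  $1, $1, $0        | $0=0 $1=0 $2=0 $3=6 $4=4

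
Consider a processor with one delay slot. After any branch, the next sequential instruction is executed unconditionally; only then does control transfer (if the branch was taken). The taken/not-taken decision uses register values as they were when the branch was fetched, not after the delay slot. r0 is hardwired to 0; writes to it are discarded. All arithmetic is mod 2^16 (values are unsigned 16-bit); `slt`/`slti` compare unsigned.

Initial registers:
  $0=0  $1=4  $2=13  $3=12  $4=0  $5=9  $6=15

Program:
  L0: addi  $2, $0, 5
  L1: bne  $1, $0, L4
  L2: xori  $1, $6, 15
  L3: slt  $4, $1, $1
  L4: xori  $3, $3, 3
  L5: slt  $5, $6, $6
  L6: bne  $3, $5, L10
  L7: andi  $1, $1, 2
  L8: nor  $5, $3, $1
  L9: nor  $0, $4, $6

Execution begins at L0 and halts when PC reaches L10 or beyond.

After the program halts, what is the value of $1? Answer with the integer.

#0 addi  $2, $0, 5 ; 0/4/5/12/0/9/15
#1 bne  $1, $0, L4 ; 0/4/5/12/0/9/15 ; →target
#2 xori  $1, $6, 15 ; 0/0/5/12/0/9/15
#4 xori  $3, $3, 3 ; 0/0/5/15/0/9/15
#5 slt  $5, $6, $6 ; 0/0/5/15/0/0/15
#6 bne  $3, $5, L10 ; 0/0/5/15/0/0/15 ; →target
#7 andi  $1, $1, 2 ; 0/0/5/15/0/0/15

0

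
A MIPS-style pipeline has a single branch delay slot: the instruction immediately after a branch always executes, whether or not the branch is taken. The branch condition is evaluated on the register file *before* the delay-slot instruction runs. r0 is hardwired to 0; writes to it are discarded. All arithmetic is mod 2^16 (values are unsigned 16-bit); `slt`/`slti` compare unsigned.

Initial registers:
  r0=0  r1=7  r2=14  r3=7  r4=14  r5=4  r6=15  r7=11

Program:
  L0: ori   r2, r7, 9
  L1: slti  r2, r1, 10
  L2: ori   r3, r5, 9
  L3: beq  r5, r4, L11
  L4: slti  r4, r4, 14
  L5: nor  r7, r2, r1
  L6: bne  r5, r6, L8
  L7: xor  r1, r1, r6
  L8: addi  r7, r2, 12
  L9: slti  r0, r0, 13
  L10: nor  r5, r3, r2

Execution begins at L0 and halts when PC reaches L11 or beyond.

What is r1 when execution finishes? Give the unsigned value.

8

  step pc=0: ori   r2, r7, 9  regs=(0,7,11,7,14,4,15,11)
  step pc=1: slti  r2, r1, 10  regs=(0,7,1,7,14,4,15,11)
  step pc=2: ori   r3, r5, 9  regs=(0,7,1,13,14,4,15,11)
  step pc=3: beq  r5, r4, L11  cond=F  regs=(0,7,1,13,14,4,15,11)
  step pc=4: slti  r4, r4, 14  regs=(0,7,1,13,0,4,15,11)
  step pc=5: nor  r7, r2, r1  regs=(0,7,1,13,0,4,15,65528)
  step pc=6: bne  r5, r6, L8  cond=T  regs=(0,7,1,13,0,4,15,65528)
  step pc=7: xor  r1, r1, r6  regs=(0,8,1,13,0,4,15,65528)
  step pc=8: addi  r7, r2, 12  regs=(0,8,1,13,0,4,15,13)
  step pc=9: slti  r0, r0, 13  regs=(0,8,1,13,0,4,15,13)
  step pc=10: nor  r5, r3, r2  regs=(0,8,1,13,0,65522,15,13)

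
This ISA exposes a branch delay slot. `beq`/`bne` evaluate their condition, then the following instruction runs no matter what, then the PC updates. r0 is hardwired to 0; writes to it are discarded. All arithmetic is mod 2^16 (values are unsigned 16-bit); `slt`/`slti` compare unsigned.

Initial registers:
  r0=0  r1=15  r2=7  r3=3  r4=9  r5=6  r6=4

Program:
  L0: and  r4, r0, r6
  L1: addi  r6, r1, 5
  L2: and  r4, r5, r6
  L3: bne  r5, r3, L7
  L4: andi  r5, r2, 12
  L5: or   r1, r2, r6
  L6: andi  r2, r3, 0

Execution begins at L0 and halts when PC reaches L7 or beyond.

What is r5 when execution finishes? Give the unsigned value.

[0] and  r4, r0, r6  →  {r0:0, r1:15, r2:7, r3:3, r4:0, r5:6, r6:4}
[1] addi  r6, r1, 5  →  {r0:0, r1:15, r2:7, r3:3, r4:0, r5:6, r6:20}
[2] and  r4, r5, r6  →  {r0:0, r1:15, r2:7, r3:3, r4:4, r5:6, r6:20}
[3] bne  r5, r3, L7  →  {r0:0, r1:15, r2:7, r3:3, r4:4, r5:6, r6:20}  ⟨branch taken⟩
[4] andi  r5, r2, 12  →  {r0:0, r1:15, r2:7, r3:3, r4:4, r5:4, r6:20}

4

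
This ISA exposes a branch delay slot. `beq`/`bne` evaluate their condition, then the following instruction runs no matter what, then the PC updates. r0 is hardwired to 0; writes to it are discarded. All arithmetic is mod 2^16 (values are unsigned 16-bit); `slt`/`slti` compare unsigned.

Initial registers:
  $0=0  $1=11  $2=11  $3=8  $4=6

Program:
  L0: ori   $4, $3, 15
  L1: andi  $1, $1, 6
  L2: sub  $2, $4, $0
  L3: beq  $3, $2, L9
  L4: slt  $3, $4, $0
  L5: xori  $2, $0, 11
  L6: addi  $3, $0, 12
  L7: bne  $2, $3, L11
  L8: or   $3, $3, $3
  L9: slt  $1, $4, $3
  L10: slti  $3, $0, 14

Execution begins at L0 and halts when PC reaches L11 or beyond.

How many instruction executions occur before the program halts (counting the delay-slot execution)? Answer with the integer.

9

#0 ori   $4, $3, 15 ; 0/11/11/8/15
#1 andi  $1, $1, 6 ; 0/2/11/8/15
#2 sub  $2, $4, $0 ; 0/2/15/8/15
#3 beq  $3, $2, L9 ; 0/2/15/8/15 ; →fallthru
#4 slt  $3, $4, $0 ; 0/2/15/0/15
#5 xori  $2, $0, 11 ; 0/2/11/0/15
#6 addi  $3, $0, 12 ; 0/2/11/12/15
#7 bne  $2, $3, L11 ; 0/2/11/12/15 ; →target
#8 or   $3, $3, $3 ; 0/2/11/12/15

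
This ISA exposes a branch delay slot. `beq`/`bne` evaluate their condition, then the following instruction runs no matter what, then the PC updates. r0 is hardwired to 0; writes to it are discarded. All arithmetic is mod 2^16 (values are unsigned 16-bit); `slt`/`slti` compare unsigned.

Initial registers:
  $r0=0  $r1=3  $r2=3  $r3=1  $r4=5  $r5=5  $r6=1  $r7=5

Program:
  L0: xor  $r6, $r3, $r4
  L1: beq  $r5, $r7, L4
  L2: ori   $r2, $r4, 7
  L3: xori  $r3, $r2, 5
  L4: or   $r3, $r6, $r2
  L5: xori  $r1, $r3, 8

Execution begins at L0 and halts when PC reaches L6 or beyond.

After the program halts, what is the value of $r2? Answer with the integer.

7

PC=0  xor  $r6, $r3, $r4     | $r0=0 $r1=3 $r2=3 $r3=1 $r4=5 $r5=5 $r6=4 $r7=5
PC=1  beq  $r5, $r7, L4      | $r0=0 $r1=3 $r2=3 $r3=1 $r4=5 $r5=5 $r6=4 $r7=5  [TAKEN]
PC=2  ori   $r2, $r4, 7      | $r0=0 $r1=3 $r2=7 $r3=1 $r4=5 $r5=5 $r6=4 $r7=5
PC=4  or   $r3, $r6, $r2     | $r0=0 $r1=3 $r2=7 $r3=7 $r4=5 $r5=5 $r6=4 $r7=5
PC=5  xori  $r1, $r3, 8      | $r0=0 $r1=15 $r2=7 $r3=7 $r4=5 $r5=5 $r6=4 $r7=5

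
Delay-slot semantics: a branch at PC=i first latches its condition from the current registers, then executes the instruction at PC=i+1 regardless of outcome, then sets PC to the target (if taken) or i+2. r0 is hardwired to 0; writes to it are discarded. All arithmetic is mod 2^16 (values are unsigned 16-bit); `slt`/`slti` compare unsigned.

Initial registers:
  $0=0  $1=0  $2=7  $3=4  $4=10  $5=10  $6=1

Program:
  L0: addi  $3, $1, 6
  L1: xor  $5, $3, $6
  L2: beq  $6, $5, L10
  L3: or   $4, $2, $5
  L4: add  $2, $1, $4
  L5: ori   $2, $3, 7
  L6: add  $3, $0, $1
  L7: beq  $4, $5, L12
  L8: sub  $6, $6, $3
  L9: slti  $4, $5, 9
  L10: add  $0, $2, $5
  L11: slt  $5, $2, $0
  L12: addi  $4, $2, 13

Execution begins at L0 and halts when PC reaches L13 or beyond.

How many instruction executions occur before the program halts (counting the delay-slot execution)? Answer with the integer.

10

[0] addi  $3, $1, 6  →  {$0:0, $1:0, $2:7, $3:6, $4:10, $5:10, $6:1}
[1] xor  $5, $3, $6  →  {$0:0, $1:0, $2:7, $3:6, $4:10, $5:7, $6:1}
[2] beq  $6, $5, L10  →  {$0:0, $1:0, $2:7, $3:6, $4:10, $5:7, $6:1}  ⟨branch fallthrough⟩
[3] or   $4, $2, $5  →  {$0:0, $1:0, $2:7, $3:6, $4:7, $5:7, $6:1}
[4] add  $2, $1, $4  →  {$0:0, $1:0, $2:7, $3:6, $4:7, $5:7, $6:1}
[5] ori   $2, $3, 7  →  {$0:0, $1:0, $2:7, $3:6, $4:7, $5:7, $6:1}
[6] add  $3, $0, $1  →  {$0:0, $1:0, $2:7, $3:0, $4:7, $5:7, $6:1}
[7] beq  $4, $5, L12  →  {$0:0, $1:0, $2:7, $3:0, $4:7, $5:7, $6:1}  ⟨branch taken⟩
[8] sub  $6, $6, $3  →  {$0:0, $1:0, $2:7, $3:0, $4:7, $5:7, $6:1}
[12] addi  $4, $2, 13  →  {$0:0, $1:0, $2:7, $3:0, $4:20, $5:7, $6:1}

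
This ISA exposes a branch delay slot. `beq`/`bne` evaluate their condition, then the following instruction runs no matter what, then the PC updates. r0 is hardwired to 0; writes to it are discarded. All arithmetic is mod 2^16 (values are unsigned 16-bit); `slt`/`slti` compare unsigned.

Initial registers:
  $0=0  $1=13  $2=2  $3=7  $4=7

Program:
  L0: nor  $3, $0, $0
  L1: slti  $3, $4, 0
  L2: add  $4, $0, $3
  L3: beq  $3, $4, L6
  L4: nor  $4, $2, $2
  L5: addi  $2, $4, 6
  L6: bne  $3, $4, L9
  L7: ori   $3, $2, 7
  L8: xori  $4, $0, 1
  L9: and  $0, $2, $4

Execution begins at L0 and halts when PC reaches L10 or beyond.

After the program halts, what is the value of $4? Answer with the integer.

65533

[0] nor  $3, $0, $0  →  {$0:0, $1:13, $2:2, $3:65535, $4:7}
[1] slti  $3, $4, 0  →  {$0:0, $1:13, $2:2, $3:0, $4:7}
[2] add  $4, $0, $3  →  {$0:0, $1:13, $2:2, $3:0, $4:0}
[3] beq  $3, $4, L6  →  {$0:0, $1:13, $2:2, $3:0, $4:0}  ⟨branch taken⟩
[4] nor  $4, $2, $2  →  {$0:0, $1:13, $2:2, $3:0, $4:65533}
[6] bne  $3, $4, L9  →  {$0:0, $1:13, $2:2, $3:0, $4:65533}  ⟨branch taken⟩
[7] ori   $3, $2, 7  →  {$0:0, $1:13, $2:2, $3:7, $4:65533}
[9] and  $0, $2, $4  →  {$0:0, $1:13, $2:2, $3:7, $4:65533}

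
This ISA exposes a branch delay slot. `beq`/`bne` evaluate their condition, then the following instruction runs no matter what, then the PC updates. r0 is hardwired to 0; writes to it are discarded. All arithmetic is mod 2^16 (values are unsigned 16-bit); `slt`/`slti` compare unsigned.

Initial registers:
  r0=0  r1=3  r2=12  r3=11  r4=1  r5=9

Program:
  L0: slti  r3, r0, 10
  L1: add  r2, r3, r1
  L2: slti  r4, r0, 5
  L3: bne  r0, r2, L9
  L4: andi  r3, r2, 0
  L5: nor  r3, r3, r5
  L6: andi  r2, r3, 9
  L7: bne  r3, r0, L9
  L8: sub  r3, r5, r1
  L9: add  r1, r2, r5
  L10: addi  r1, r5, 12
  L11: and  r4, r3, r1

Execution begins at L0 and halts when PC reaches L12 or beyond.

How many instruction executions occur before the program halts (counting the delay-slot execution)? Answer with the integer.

8

PC=0  slti  r3, r0, 10       | r0=0 r1=3 r2=12 r3=1 r4=1 r5=9
PC=1  add  r2, r3, r1        | r0=0 r1=3 r2=4 r3=1 r4=1 r5=9
PC=2  slti  r4, r0, 5        | r0=0 r1=3 r2=4 r3=1 r4=1 r5=9
PC=3  bne  r0, r2, L9        | r0=0 r1=3 r2=4 r3=1 r4=1 r5=9  [TAKEN]
PC=4  andi  r3, r2, 0        | r0=0 r1=3 r2=4 r3=0 r4=1 r5=9
PC=9  add  r1, r2, r5        | r0=0 r1=13 r2=4 r3=0 r4=1 r5=9
PC=10 addi  r1, r5, 12       | r0=0 r1=21 r2=4 r3=0 r4=1 r5=9
PC=11 and  r4, r3, r1        | r0=0 r1=21 r2=4 r3=0 r4=0 r5=9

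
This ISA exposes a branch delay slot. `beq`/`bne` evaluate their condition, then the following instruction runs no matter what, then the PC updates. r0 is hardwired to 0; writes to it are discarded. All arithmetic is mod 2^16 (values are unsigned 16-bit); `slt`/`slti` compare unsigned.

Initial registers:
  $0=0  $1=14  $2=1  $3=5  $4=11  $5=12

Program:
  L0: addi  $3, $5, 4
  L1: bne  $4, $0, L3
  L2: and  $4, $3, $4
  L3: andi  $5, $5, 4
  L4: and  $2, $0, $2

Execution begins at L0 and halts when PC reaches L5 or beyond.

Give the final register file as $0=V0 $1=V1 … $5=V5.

$0=0 $1=14 $2=0 $3=16 $4=0 $5=4

PC=0  addi  $3, $5, 4        | $0=0 $1=14 $2=1 $3=16 $4=11 $5=12
PC=1  bne  $4, $0, L3        | $0=0 $1=14 $2=1 $3=16 $4=11 $5=12  [TAKEN]
PC=2  and  $4, $3, $4        | $0=0 $1=14 $2=1 $3=16 $4=0 $5=12
PC=3  andi  $5, $5, 4        | $0=0 $1=14 $2=1 $3=16 $4=0 $5=4
PC=4  and  $2, $0, $2        | $0=0 $1=14 $2=0 $3=16 $4=0 $5=4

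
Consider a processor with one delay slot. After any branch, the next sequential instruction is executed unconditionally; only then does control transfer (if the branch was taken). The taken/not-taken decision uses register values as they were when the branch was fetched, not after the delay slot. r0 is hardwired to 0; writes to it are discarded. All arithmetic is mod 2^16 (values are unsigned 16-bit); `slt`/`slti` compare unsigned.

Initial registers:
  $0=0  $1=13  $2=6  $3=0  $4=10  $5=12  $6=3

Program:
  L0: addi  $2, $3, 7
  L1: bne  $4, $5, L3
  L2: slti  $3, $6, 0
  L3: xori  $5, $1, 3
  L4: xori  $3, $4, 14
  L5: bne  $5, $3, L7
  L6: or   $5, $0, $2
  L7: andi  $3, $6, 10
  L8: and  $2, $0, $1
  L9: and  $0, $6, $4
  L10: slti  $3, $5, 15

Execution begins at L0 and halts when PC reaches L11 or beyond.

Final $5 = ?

7

PC=0  addi  $2, $3, 7        | $0=0 $1=13 $2=7 $3=0 $4=10 $5=12 $6=3
PC=1  bne  $4, $5, L3        | $0=0 $1=13 $2=7 $3=0 $4=10 $5=12 $6=3  [TAKEN]
PC=2  slti  $3, $6, 0        | $0=0 $1=13 $2=7 $3=0 $4=10 $5=12 $6=3
PC=3  xori  $5, $1, 3        | $0=0 $1=13 $2=7 $3=0 $4=10 $5=14 $6=3
PC=4  xori  $3, $4, 14       | $0=0 $1=13 $2=7 $3=4 $4=10 $5=14 $6=3
PC=5  bne  $5, $3, L7        | $0=0 $1=13 $2=7 $3=4 $4=10 $5=14 $6=3  [TAKEN]
PC=6  or   $5, $0, $2        | $0=0 $1=13 $2=7 $3=4 $4=10 $5=7 $6=3
PC=7  andi  $3, $6, 10       | $0=0 $1=13 $2=7 $3=2 $4=10 $5=7 $6=3
PC=8  and  $2, $0, $1        | $0=0 $1=13 $2=0 $3=2 $4=10 $5=7 $6=3
PC=9  and  $0, $6, $4        | $0=0 $1=13 $2=0 $3=2 $4=10 $5=7 $6=3
PC=10 slti  $3, $5, 15       | $0=0 $1=13 $2=0 $3=1 $4=10 $5=7 $6=3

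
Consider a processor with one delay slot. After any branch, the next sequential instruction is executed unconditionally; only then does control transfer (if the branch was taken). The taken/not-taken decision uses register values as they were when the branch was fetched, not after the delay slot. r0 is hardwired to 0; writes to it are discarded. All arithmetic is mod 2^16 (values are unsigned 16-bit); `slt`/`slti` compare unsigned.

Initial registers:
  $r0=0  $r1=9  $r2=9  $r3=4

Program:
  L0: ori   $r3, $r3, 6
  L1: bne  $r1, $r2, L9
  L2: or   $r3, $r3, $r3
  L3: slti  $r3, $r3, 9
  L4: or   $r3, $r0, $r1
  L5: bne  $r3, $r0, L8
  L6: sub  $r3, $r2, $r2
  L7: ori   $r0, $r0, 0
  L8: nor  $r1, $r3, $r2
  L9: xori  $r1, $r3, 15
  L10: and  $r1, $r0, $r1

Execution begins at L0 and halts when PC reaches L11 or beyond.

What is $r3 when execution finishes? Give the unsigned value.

0

#0 ori   $r3, $r3, 6 ; 0/9/9/6
#1 bne  $r1, $r2, L9 ; 0/9/9/6 ; →fallthru
#2 or   $r3, $r3, $r3 ; 0/9/9/6
#3 slti  $r3, $r3, 9 ; 0/9/9/1
#4 or   $r3, $r0, $r1 ; 0/9/9/9
#5 bne  $r3, $r0, L8 ; 0/9/9/9 ; →target
#6 sub  $r3, $r2, $r2 ; 0/9/9/0
#8 nor  $r1, $r3, $r2 ; 0/65526/9/0
#9 xori  $r1, $r3, 15 ; 0/15/9/0
#10 and  $r1, $r0, $r1 ; 0/0/9/0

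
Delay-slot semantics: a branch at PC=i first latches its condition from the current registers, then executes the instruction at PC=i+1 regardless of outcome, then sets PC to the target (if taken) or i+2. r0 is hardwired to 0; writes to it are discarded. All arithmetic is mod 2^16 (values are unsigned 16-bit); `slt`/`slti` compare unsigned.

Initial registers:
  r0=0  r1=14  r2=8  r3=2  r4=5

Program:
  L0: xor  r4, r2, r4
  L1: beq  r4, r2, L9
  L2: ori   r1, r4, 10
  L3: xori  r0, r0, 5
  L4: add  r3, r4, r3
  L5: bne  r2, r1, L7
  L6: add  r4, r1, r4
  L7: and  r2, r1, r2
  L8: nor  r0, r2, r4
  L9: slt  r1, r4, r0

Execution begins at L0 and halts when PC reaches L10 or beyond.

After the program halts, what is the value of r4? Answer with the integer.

28

#0 xor  r4, r2, r4 ; 0/14/8/2/13
#1 beq  r4, r2, L9 ; 0/14/8/2/13 ; →fallthru
#2 ori   r1, r4, 10 ; 0/15/8/2/13
#3 xori  r0, r0, 5 ; 0/15/8/2/13
#4 add  r3, r4, r3 ; 0/15/8/15/13
#5 bne  r2, r1, L7 ; 0/15/8/15/13 ; →target
#6 add  r4, r1, r4 ; 0/15/8/15/28
#7 and  r2, r1, r2 ; 0/15/8/15/28
#8 nor  r0, r2, r4 ; 0/15/8/15/28
#9 slt  r1, r4, r0 ; 0/0/8/15/28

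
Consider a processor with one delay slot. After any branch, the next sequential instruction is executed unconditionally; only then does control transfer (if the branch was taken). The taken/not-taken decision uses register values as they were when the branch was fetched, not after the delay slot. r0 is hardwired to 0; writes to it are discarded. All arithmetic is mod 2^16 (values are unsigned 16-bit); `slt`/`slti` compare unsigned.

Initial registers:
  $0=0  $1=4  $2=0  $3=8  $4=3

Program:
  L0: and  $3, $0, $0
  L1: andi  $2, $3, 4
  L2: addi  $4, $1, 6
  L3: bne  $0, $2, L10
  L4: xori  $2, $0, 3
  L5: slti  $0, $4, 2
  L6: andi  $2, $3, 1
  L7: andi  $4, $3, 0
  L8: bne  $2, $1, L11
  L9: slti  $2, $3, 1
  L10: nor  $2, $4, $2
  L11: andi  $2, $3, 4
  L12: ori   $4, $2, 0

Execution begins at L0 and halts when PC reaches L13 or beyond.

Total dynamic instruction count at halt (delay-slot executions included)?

[0] and  $3, $0, $0  →  {$0:0, $1:4, $2:0, $3:0, $4:3}
[1] andi  $2, $3, 4  →  {$0:0, $1:4, $2:0, $3:0, $4:3}
[2] addi  $4, $1, 6  →  {$0:0, $1:4, $2:0, $3:0, $4:10}
[3] bne  $0, $2, L10  →  {$0:0, $1:4, $2:0, $3:0, $4:10}  ⟨branch fallthrough⟩
[4] xori  $2, $0, 3  →  {$0:0, $1:4, $2:3, $3:0, $4:10}
[5] slti  $0, $4, 2  →  {$0:0, $1:4, $2:3, $3:0, $4:10}
[6] andi  $2, $3, 1  →  {$0:0, $1:4, $2:0, $3:0, $4:10}
[7] andi  $4, $3, 0  →  {$0:0, $1:4, $2:0, $3:0, $4:0}
[8] bne  $2, $1, L11  →  {$0:0, $1:4, $2:0, $3:0, $4:0}  ⟨branch taken⟩
[9] slti  $2, $3, 1  →  {$0:0, $1:4, $2:1, $3:0, $4:0}
[11] andi  $2, $3, 4  →  {$0:0, $1:4, $2:0, $3:0, $4:0}
[12] ori   $4, $2, 0  →  {$0:0, $1:4, $2:0, $3:0, $4:0}

12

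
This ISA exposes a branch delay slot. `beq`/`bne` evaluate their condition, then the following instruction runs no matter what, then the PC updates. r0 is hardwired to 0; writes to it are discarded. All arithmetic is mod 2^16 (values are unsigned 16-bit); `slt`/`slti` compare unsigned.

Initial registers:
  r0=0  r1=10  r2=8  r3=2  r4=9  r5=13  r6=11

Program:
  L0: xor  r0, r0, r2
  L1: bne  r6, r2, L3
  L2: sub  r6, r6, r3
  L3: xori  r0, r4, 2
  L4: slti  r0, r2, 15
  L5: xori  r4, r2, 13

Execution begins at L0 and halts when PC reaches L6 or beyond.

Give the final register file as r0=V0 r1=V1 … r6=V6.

#0 xor  r0, r0, r2 ; 0/10/8/2/9/13/11
#1 bne  r6, r2, L3 ; 0/10/8/2/9/13/11 ; →target
#2 sub  r6, r6, r3 ; 0/10/8/2/9/13/9
#3 xori  r0, r4, 2 ; 0/10/8/2/9/13/9
#4 slti  r0, r2, 15 ; 0/10/8/2/9/13/9
#5 xori  r4, r2, 13 ; 0/10/8/2/5/13/9

r0=0 r1=10 r2=8 r3=2 r4=5 r5=13 r6=9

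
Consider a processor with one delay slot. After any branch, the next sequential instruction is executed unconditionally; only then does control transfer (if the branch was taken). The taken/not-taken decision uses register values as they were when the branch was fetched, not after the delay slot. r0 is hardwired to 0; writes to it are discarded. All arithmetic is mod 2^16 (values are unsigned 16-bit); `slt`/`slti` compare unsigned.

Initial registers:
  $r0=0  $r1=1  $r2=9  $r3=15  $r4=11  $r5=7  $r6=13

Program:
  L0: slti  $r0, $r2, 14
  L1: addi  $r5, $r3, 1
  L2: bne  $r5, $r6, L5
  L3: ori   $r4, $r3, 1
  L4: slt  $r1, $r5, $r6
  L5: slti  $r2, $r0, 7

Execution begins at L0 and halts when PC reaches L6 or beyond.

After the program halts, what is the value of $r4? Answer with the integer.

  step pc=0: slti  $r0, $r2, 14  regs=(0,1,9,15,11,7,13)
  step pc=1: addi  $r5, $r3, 1  regs=(0,1,9,15,11,16,13)
  step pc=2: bne  $r5, $r6, L5  cond=T  regs=(0,1,9,15,11,16,13)
  step pc=3: ori   $r4, $r3, 1  regs=(0,1,9,15,15,16,13)
  step pc=5: slti  $r2, $r0, 7  regs=(0,1,1,15,15,16,13)

15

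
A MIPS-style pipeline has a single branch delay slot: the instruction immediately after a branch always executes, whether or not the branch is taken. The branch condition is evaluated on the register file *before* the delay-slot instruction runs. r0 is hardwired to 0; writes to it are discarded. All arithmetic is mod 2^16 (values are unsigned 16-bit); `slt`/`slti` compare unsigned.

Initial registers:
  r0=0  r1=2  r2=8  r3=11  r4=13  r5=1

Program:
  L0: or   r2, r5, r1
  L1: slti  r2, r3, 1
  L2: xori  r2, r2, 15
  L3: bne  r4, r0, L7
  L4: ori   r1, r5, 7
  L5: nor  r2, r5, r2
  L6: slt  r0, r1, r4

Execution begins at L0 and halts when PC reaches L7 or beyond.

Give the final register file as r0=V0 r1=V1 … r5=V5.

[0] or   r2, r5, r1  →  {r0:0, r1:2, r2:3, r3:11, r4:13, r5:1}
[1] slti  r2, r3, 1  →  {r0:0, r1:2, r2:0, r3:11, r4:13, r5:1}
[2] xori  r2, r2, 15  →  {r0:0, r1:2, r2:15, r3:11, r4:13, r5:1}
[3] bne  r4, r0, L7  →  {r0:0, r1:2, r2:15, r3:11, r4:13, r5:1}  ⟨branch taken⟩
[4] ori   r1, r5, 7  →  {r0:0, r1:7, r2:15, r3:11, r4:13, r5:1}

r0=0 r1=7 r2=15 r3=11 r4=13 r5=1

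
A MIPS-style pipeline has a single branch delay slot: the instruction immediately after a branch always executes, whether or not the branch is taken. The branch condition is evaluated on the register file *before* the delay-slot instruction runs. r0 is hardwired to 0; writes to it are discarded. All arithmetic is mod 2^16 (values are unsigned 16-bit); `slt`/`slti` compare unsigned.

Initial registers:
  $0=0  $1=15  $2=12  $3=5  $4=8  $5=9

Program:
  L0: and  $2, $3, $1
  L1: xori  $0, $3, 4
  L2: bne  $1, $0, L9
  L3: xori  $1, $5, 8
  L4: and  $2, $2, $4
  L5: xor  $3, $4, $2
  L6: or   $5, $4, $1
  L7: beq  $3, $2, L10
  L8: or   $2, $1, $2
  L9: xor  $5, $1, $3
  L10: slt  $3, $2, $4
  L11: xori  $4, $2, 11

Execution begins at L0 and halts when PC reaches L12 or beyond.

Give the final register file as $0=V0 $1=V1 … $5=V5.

[0] and  $2, $3, $1  →  {$0:0, $1:15, $2:5, $3:5, $4:8, $5:9}
[1] xori  $0, $3, 4  →  {$0:0, $1:15, $2:5, $3:5, $4:8, $5:9}
[2] bne  $1, $0, L9  →  {$0:0, $1:15, $2:5, $3:5, $4:8, $5:9}  ⟨branch taken⟩
[3] xori  $1, $5, 8  →  {$0:0, $1:1, $2:5, $3:5, $4:8, $5:9}
[9] xor  $5, $1, $3  →  {$0:0, $1:1, $2:5, $3:5, $4:8, $5:4}
[10] slt  $3, $2, $4  →  {$0:0, $1:1, $2:5, $3:1, $4:8, $5:4}
[11] xori  $4, $2, 11  →  {$0:0, $1:1, $2:5, $3:1, $4:14, $5:4}

$0=0 $1=1 $2=5 $3=1 $4=14 $5=4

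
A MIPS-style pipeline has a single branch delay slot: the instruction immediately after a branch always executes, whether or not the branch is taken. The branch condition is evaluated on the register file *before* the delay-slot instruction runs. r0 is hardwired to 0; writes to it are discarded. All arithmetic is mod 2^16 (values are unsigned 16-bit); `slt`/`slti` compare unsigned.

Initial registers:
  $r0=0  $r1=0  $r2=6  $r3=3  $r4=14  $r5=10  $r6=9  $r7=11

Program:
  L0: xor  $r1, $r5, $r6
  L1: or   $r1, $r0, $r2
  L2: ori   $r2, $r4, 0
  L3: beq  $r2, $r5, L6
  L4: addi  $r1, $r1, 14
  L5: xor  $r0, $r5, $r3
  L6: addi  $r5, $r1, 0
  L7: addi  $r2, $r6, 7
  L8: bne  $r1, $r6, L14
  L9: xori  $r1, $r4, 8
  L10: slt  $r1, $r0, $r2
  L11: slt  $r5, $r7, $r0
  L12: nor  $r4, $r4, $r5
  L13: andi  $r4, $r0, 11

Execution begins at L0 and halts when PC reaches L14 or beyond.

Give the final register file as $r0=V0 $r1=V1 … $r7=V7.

$r0=0 $r1=6 $r2=16 $r3=3 $r4=14 $r5=20 $r6=9 $r7=11

#0 xor  $r1, $r5, $r6 ; 0/3/6/3/14/10/9/11
#1 or   $r1, $r0, $r2 ; 0/6/6/3/14/10/9/11
#2 ori   $r2, $r4, 0 ; 0/6/14/3/14/10/9/11
#3 beq  $r2, $r5, L6 ; 0/6/14/3/14/10/9/11 ; →fallthru
#4 addi  $r1, $r1, 14 ; 0/20/14/3/14/10/9/11
#5 xor  $r0, $r5, $r3 ; 0/20/14/3/14/10/9/11
#6 addi  $r5, $r1, 0 ; 0/20/14/3/14/20/9/11
#7 addi  $r2, $r6, 7 ; 0/20/16/3/14/20/9/11
#8 bne  $r1, $r6, L14 ; 0/20/16/3/14/20/9/11 ; →target
#9 xori  $r1, $r4, 8 ; 0/6/16/3/14/20/9/11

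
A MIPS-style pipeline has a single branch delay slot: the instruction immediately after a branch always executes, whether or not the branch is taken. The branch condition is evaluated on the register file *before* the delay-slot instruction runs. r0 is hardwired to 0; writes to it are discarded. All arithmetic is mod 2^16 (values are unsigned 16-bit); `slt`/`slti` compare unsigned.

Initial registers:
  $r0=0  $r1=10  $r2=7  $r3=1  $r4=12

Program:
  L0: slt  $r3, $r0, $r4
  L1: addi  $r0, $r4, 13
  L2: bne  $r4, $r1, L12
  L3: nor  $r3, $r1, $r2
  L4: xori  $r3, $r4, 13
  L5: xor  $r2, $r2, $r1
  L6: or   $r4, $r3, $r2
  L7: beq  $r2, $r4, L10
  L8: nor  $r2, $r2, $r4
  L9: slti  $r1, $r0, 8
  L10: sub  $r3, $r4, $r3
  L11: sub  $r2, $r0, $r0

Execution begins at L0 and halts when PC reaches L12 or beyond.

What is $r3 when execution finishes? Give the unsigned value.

  step pc=0: slt  $r3, $r0, $r4  regs=(0,10,7,1,12)
  step pc=1: addi  $r0, $r4, 13  regs=(0,10,7,1,12)
  step pc=2: bne  $r4, $r1, L12  cond=T  regs=(0,10,7,1,12)
  step pc=3: nor  $r3, $r1, $r2  regs=(0,10,7,65520,12)

65520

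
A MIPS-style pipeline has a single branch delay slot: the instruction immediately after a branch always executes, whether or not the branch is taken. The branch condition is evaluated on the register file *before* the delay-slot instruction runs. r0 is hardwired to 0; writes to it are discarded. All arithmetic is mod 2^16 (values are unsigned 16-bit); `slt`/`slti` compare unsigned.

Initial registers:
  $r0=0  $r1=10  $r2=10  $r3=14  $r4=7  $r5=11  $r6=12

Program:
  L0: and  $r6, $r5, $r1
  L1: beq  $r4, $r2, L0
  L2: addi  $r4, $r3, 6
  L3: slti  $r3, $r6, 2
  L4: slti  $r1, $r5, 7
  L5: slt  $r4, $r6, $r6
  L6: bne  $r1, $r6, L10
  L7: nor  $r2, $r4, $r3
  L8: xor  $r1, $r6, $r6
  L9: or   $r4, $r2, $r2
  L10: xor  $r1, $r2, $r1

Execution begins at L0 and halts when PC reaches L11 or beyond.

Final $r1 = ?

65535

[0] and  $r6, $r5, $r1  →  {$r0:0, $r1:10, $r2:10, $r3:14, $r4:7, $r5:11, $r6:10}
[1] beq  $r4, $r2, L0  →  {$r0:0, $r1:10, $r2:10, $r3:14, $r4:7, $r5:11, $r6:10}  ⟨branch fallthrough⟩
[2] addi  $r4, $r3, 6  →  {$r0:0, $r1:10, $r2:10, $r3:14, $r4:20, $r5:11, $r6:10}
[3] slti  $r3, $r6, 2  →  {$r0:0, $r1:10, $r2:10, $r3:0, $r4:20, $r5:11, $r6:10}
[4] slti  $r1, $r5, 7  →  {$r0:0, $r1:0, $r2:10, $r3:0, $r4:20, $r5:11, $r6:10}
[5] slt  $r4, $r6, $r6  →  {$r0:0, $r1:0, $r2:10, $r3:0, $r4:0, $r5:11, $r6:10}
[6] bne  $r1, $r6, L10  →  {$r0:0, $r1:0, $r2:10, $r3:0, $r4:0, $r5:11, $r6:10}  ⟨branch taken⟩
[7] nor  $r2, $r4, $r3  →  {$r0:0, $r1:0, $r2:65535, $r3:0, $r4:0, $r5:11, $r6:10}
[10] xor  $r1, $r2, $r1  →  {$r0:0, $r1:65535, $r2:65535, $r3:0, $r4:0, $r5:11, $r6:10}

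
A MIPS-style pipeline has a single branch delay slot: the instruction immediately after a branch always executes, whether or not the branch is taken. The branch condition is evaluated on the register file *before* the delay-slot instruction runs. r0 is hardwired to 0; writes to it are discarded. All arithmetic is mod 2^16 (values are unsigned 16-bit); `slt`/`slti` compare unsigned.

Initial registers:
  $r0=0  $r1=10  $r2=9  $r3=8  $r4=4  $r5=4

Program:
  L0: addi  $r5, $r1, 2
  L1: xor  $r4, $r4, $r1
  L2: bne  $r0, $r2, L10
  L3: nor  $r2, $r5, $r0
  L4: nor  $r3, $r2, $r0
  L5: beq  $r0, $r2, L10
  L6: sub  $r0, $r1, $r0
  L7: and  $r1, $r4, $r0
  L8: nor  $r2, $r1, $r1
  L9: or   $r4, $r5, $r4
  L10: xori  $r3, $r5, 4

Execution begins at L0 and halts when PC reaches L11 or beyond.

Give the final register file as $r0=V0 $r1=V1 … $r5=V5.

$r0=0 $r1=10 $r2=65523 $r3=8 $r4=14 $r5=12

PC=0  addi  $r5, $r1, 2      | $r0=0 $r1=10 $r2=9 $r3=8 $r4=4 $r5=12
PC=1  xor  $r4, $r4, $r1     | $r0=0 $r1=10 $r2=9 $r3=8 $r4=14 $r5=12
PC=2  bne  $r0, $r2, L10     | $r0=0 $r1=10 $r2=9 $r3=8 $r4=14 $r5=12  [TAKEN]
PC=3  nor  $r2, $r5, $r0     | $r0=0 $r1=10 $r2=65523 $r3=8 $r4=14 $r5=12
PC=10 xori  $r3, $r5, 4      | $r0=0 $r1=10 $r2=65523 $r3=8 $r4=14 $r5=12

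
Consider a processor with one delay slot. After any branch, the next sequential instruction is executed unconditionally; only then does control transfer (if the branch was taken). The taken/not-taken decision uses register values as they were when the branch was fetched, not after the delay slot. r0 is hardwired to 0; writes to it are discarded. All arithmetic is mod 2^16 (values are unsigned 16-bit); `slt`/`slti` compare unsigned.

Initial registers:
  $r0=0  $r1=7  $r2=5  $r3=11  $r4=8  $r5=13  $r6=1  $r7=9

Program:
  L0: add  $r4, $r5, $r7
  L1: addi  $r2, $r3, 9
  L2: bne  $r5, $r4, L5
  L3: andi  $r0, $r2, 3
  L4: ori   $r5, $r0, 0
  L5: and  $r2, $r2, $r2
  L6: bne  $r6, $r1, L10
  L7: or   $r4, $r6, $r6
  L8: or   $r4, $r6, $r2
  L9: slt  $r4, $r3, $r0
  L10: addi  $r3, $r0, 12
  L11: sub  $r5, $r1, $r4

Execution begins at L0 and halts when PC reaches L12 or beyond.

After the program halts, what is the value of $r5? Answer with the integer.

6

[0] add  $r4, $r5, $r7  →  {$r0:0, $r1:7, $r2:5, $r3:11, $r4:22, $r5:13, $r6:1, $r7:9}
[1] addi  $r2, $r3, 9  →  {$r0:0, $r1:7, $r2:20, $r3:11, $r4:22, $r5:13, $r6:1, $r7:9}
[2] bne  $r5, $r4, L5  →  {$r0:0, $r1:7, $r2:20, $r3:11, $r4:22, $r5:13, $r6:1, $r7:9}  ⟨branch taken⟩
[3] andi  $r0, $r2, 3  →  {$r0:0, $r1:7, $r2:20, $r3:11, $r4:22, $r5:13, $r6:1, $r7:9}
[5] and  $r2, $r2, $r2  →  {$r0:0, $r1:7, $r2:20, $r3:11, $r4:22, $r5:13, $r6:1, $r7:9}
[6] bne  $r6, $r1, L10  →  {$r0:0, $r1:7, $r2:20, $r3:11, $r4:22, $r5:13, $r6:1, $r7:9}  ⟨branch taken⟩
[7] or   $r4, $r6, $r6  →  {$r0:0, $r1:7, $r2:20, $r3:11, $r4:1, $r5:13, $r6:1, $r7:9}
[10] addi  $r3, $r0, 12  →  {$r0:0, $r1:7, $r2:20, $r3:12, $r4:1, $r5:13, $r6:1, $r7:9}
[11] sub  $r5, $r1, $r4  →  {$r0:0, $r1:7, $r2:20, $r3:12, $r4:1, $r5:6, $r6:1, $r7:9}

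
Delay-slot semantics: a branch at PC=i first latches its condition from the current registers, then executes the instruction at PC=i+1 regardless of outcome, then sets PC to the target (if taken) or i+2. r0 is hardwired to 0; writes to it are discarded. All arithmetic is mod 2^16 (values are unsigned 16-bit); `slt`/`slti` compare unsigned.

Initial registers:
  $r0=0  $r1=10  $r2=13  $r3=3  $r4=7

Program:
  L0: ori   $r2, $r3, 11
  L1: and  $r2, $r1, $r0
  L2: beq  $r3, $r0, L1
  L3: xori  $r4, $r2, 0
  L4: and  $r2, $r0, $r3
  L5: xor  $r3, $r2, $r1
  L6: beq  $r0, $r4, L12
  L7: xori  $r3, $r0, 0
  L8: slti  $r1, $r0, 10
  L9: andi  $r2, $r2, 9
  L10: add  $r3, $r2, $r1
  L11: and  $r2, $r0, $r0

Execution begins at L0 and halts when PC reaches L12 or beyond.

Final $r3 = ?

0

#0 ori   $r2, $r3, 11 ; 0/10/11/3/7
#1 and  $r2, $r1, $r0 ; 0/10/0/3/7
#2 beq  $r3, $r0, L1 ; 0/10/0/3/7 ; →fallthru
#3 xori  $r4, $r2, 0 ; 0/10/0/3/0
#4 and  $r2, $r0, $r3 ; 0/10/0/3/0
#5 xor  $r3, $r2, $r1 ; 0/10/0/10/0
#6 beq  $r0, $r4, L12 ; 0/10/0/10/0 ; →target
#7 xori  $r3, $r0, 0 ; 0/10/0/0/0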